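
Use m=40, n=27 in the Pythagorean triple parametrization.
(871, 2160, 2329)

Euclid's formula: a = m² - n², b = 2mn, c = m² + n²
m = 40, n = 27
a = 40² - 27² = 1600 - 729 = 871
b = 2 × 40 × 27 = 2160
c = 40² + 27² = 1600 + 729 = 2329
Verification: 871² + 2160² = 758641 + 4665600 = 5424241 = 2329² ✓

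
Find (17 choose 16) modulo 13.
4

Using Lucas' theorem:
Write n=17 and k=16 in base 13:
n in base 13: [1, 4]
k in base 13: [1, 3]
C(17,16) mod 13 = ∏ C(n_i, k_i) mod 13
Digit binomials (mod 13): C(1,1) = 1; C(4,3) = 4
Product: 1 × 4 = 4 ≡ 4 (mod 13)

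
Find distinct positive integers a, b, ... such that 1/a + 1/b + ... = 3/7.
1/3 + 1/11 + 1/231

Greedy algorithm:
3/7: ceiling(7/3) = 3, use 1/3
2/21: ceiling(21/2) = 11, use 1/11
1/231: ceiling(231/1) = 231, use 1/231
Result: 3/7 = 1/3 + 1/11 + 1/231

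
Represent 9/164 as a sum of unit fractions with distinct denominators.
1/19 + 1/446 + 1/231623 + 1/160947410764

Greedy algorithm:
9/164: ceiling(164/9) = 19, use 1/19
7/3116: ceiling(3116/7) = 446, use 1/446
3/694868: ceiling(694868/3) = 231623, use 1/231623
1/160947410764: ceiling(160947410764/1) = 160947410764, use 1/160947410764
Result: 9/164 = 1/19 + 1/446 + 1/231623 + 1/160947410764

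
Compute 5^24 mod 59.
29

Repeated squaring. Binary of 24 = 11000.
5^1 ≡ 5 (mod 59); 5^2 ≡ 25 (mod 59); 5^4 ≡ 35 (mod 59); 5^8 ≡ 45 (mod 59); 5^16 ≡ 19 (mod 59)
5^24 = 5^8 × 5^16 ≡ 29 (mod 59)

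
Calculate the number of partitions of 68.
3087735

p(n) counts ways to write n as a sum of positive integers (order ignored).
Euler's pentagonal recurrence: p(k) = p(k-1) + p(k-2) - p(k-5) - p(k-7) + p(k-12) + p(k-15) - ... (offsets j(3j∓1)/2, signs ++--, p(0)=1, p(<0)=0).
DP table for k = 0..67: p(0)=1, p(1)=1, p(2)=2, p(3)=3, p(4)=5, p(5)=7, p(6)=11, p(7)=15, p(8)=22, p(9)=30, p(10)=42, p(11)=56, p(12)=77, p(13)=101, p(14)=135, p(15)=176, p(16)=231, p(17)=297, p(18)=385, p(19)=490, p(20)=627, p(21)=792, p(22)=1002, p(23)=1255, p(24)=1575, p(25)=1958, p(26)=2436, p(27)=3010, p(28)=3718, p(29)=4565, p(30)=5604, p(31)=6842, p(32)=8349, p(33)=10143, p(34)=12310, p(35)=14883, p(36)=17977, p(37)=21637, p(38)=26015, p(39)=31185, p(40)=37338, p(41)=44583, p(42)=53174, p(43)=63261, p(44)=75175, p(45)=89134, p(46)=105558, p(47)=124754, p(48)=147273, p(49)=173525, p(50)=204226, p(51)=239943, p(52)=281589, p(53)=329931, p(54)=386155, p(55)=451276, p(56)=526823, p(57)=614154, p(58)=715220, p(59)=831820, p(60)=966467, p(61)=1121505, p(62)=1300156, p(63)=1505499, p(64)=1741630, p(65)=2012558, p(66)=2323520, p(67)=2679689.
Final step: p(68) = p(67) + p(66) - p(63) - p(61) + p(56) + p(53) - p(46) - p(42) + p(33) + p(28) - p(17) - p(11)
= 2679689 + 2323520 - 1505499 - 1121505 + 526823 + 329931 - 105558 - 53174 + 10143 + 3718 - 297 - 56
= 3087735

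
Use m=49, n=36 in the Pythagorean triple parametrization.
(1105, 3528, 3697)

Euclid's formula: a = m² - n², b = 2mn, c = m² + n²
m = 49, n = 36
a = 49² - 36² = 2401 - 1296 = 1105
b = 2 × 49 × 36 = 3528
c = 49² + 36² = 2401 + 1296 = 3697
Verification: 1105² + 3528² = 1221025 + 12446784 = 13667809 = 3697² ✓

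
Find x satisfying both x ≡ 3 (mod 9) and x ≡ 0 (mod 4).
12

Using Chinese Remainder Theorem:
M = 9 × 4 = 36
M1 = 4, M2 = 9
y1 = 4^(-1) mod 9 = 7
y2 = 9^(-1) mod 4 = 1
x = (3×4×7 + 0×9×1) mod 36 = 12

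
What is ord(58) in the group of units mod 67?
22

67 is prime, so ord(58) divides φ(67) = 66.
Divisors of 66: 1, 2, 3, 6, 11, 22, 33, 66.
Repeated squaring: 58^1 ≡ 58, 58^2 ≡ 14, 58^4 ≡ 62, 58^8 ≡ 25, 58^16 ≡ 22, 58^32 ≡ 15, 58^64 ≡ 24 (mod 67).
Test 58^d mod 67 for each divisor d in increasing order:
58^1 ≡ 58
58^2 ≡ 14
58^3 = 58^2·58^1 ≡ 8
58^6 = 58^4·58^2 ≡ 64
58^11 = 58^8·58^2·58^1 ≡ 66
58^22 = 58^16·58^4·58^2 ≡ 1  ← first divisor giving 1
The order is 22.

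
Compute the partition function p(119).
1653668665

p(n) counts ways to write n as a sum of positive integers (order ignored).
Euler's pentagonal recurrence: p(k) = p(k-1) + p(k-2) - p(k-5) - p(k-7) + p(k-12) + p(k-15) - ... (offsets j(3j∓1)/2, signs ++--, p(0)=1, p(<0)=0).
DP table for k = 0..118: p(0)=1, p(1)=1, p(2)=2, p(3)=3, p(4)=5, p(5)=7, p(6)=11, p(7)=15, p(8)=22, p(9)=30, p(10)=42, p(11)=56, p(12)=77, p(13)=101, p(14)=135, p(15)=176, p(16)=231, p(17)=297, p(18)=385, p(19)=490, p(20)=627, p(21)=792, p(22)=1002, p(23)=1255, p(24)=1575, p(25)=1958, p(26)=2436, p(27)=3010, p(28)=3718, p(29)=4565, p(30)=5604, p(31)=6842, p(32)=8349, p(33)=10143, p(34)=12310, p(35)=14883, p(36)=17977, p(37)=21637, p(38)=26015, p(39)=31185, p(40)=37338, p(41)=44583, p(42)=53174, p(43)=63261, p(44)=75175, p(45)=89134, p(46)=105558, p(47)=124754, p(48)=147273, p(49)=173525, p(50)=204226, p(51)=239943, p(52)=281589, p(53)=329931, p(54)=386155, p(55)=451276, p(56)=526823, p(57)=614154, p(58)=715220, p(59)=831820, p(60)=966467, p(61)=1121505, p(62)=1300156, p(63)=1505499, p(64)=1741630, p(65)=2012558, p(66)=2323520, p(67)=2679689, p(68)=3087735, p(69)=3554345, p(70)=4087968, p(71)=4697205, p(72)=5392783, p(73)=6185689, p(74)=7089500, p(75)=8118264, p(76)=9289091, p(77)=10619863, p(78)=12132164, p(79)=13848650, p(80)=15796476, p(81)=18004327, p(82)=20506255, p(83)=23338469, p(84)=26543660, p(85)=30167357, p(86)=34262962, p(87)=38887673, p(88)=44108109, p(89)=49995925, p(90)=56634173, p(91)=64112359, p(92)=72533807, p(93)=82010177, p(94)=92669720, p(95)=104651419, p(96)=118114304, p(97)=133230930, p(98)=150198136, p(99)=169229875, p(100)=190569292, p(101)=214481126, p(102)=241265379, p(103)=271248950, p(104)=304801365, p(105)=342325709, p(106)=384276336, p(107)=431149389, p(108)=483502844, p(109)=541946240, p(110)=607163746, p(111)=679903203, p(112)=761002156, p(113)=851376628, p(114)=952050665, p(115)=1064144451, p(116)=1188908248, p(117)=1327710076, p(118)=1482074143.
Final step: p(119) = p(118) + p(117) - p(114) - p(112) + p(107) + p(104) - p(97) - p(93) + p(84) + p(79) - p(68) - p(62) + p(49) + p(42) - p(27) - p(19) + p(2)
= 1482074143 + 1327710076 - 952050665 - 761002156 + 431149389 + 304801365 - 133230930 - 82010177 + 26543660 + 13848650 - 3087735 - 1300156 + 173525 + 53174 - 3010 - 490 + 2
= 1653668665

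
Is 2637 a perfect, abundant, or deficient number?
deficient

Proper divisors of 2637: sum = 1 + 3 + 9 + 293 + 879 = 1185
Since 1185 < 2637, 2637 is deficient.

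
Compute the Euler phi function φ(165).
80

165 = 3 × 5 × 11
φ(n) = n × ∏(1 - 1/p) for each prime p dividing n
φ(165) = 165 × (1 - 1/3) × (1 - 1/5) × (1 - 1/11) = 80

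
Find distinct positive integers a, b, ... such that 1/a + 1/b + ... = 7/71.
1/11 + 1/131 + 1/20463 + 1/523397499 + 1/365259922089209169

Greedy algorithm:
7/71: ceiling(71/7) = 11, use 1/11
6/781: ceiling(781/6) = 131, use 1/131
5/102311: ceiling(102311/5) = 20463, use 1/20463
4/2093589993: ceiling(2093589993/4) = 523397499, use 1/523397499
1/365259922089209169: ceiling(365259922089209169/1) = 365259922089209169, use 1/365259922089209169
Result: 7/71 = 1/11 + 1/131 + 1/20463 + 1/523397499 + 1/365259922089209169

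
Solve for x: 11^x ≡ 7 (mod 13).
5

Baby-step giant-step with step n = ⌈√13⌉ = 4.
Baby steps 11^j mod 13 (j:value) for j=0..3: 0:1, 1:11, 2:4, 3:5.
Giant-step multiplier: 11^(-4) ≡ 11^(12-4) = 11^8 ≡ 9 (mod 13).
Giant steps γ_i = 7·9^i mod 13: γ_0=7, γ_1=11 (in table at j=1).
x = i·n + j = 1·4 + 1 = 5.
Check: 11^5 ≡ 7 (mod 13).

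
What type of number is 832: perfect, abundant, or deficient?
abundant

Proper divisors of 832: sum = 1 + 2 + 4 + 8 + 13 + 16 + 26 + 32 + 52 + 64 + 104 + 208 + 416 = 946
Since 946 > 832, 832 is abundant.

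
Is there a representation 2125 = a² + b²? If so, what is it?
3² + 46² (a=3, b=46)

Factorization: 2125 = 5^3 × 17
By Fermat: n is sum of two squares iff every prime p ≡ 3 (mod 4) appears to even power.
All primes ≡ 3 (mod 4) appear to even power.
Search a = 0, 1, 2, … for 2125 - a² a perfect square: first hit at a = 3: 2125 - 9 = 2116 = 46².
2125 = 3² + 46² = 9 + 2116 ✓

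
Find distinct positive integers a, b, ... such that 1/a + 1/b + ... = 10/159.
1/16 + 1/2544

Greedy algorithm:
10/159: ceiling(159/10) = 16, use 1/16
1/2544: ceiling(2544/1) = 2544, use 1/2544
Result: 10/159 = 1/16 + 1/2544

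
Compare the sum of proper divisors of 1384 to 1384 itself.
deficient

Proper divisors of 1384: sum = 1 + 2 + 4 + 8 + 173 + 346 + 692 = 1226
Since 1226 < 1384, 1384 is deficient.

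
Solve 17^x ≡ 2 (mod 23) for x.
16

Baby-step giant-step with step n = ⌈√23⌉ = 5.
Baby steps 17^j mod 23 (j:value) for j=0..4: 0:1, 1:17, 2:13, 3:14, 4:8.
Giant-step multiplier: 17^(-5) ≡ 17^(22-5) = 17^17 ≡ 11 (mod 23).
Giant steps γ_i = 2·11^i mod 23: γ_0=2, γ_1=22, γ_2=12, γ_3=17 (in table at j=1).
x = i·n + j = 3·5 + 1 = 16.
Check: 17^16 ≡ 2 (mod 23).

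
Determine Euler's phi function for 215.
168

215 = 5 × 43
φ(n) = n × ∏(1 - 1/p) for each prime p dividing n
φ(215) = 215 × (1 - 1/5) × (1 - 1/43) = 168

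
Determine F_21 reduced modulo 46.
44

Matrix identity: Q^n = [[F_(n+1), F_n], [F_n, F_(n-1)]] with Q = [[1,1],[1,0]].
n = 21 = 10101₂. Square-and-multiply, entries mod 46:
Q^1 = [[1,1],[1,0]]
Q^2 = (Q^1)² = [[2,1],[1,1]]
Q^5 = (Q^2)²·Q = [[8,5],[5,3]]
Q^10 = (Q^5)² = [[43,9],[9,34]]
Q^21 = (Q^10)²·Q = [[1,44],[44,3]]
F_21 mod 46 = Q^21[0][1] = 44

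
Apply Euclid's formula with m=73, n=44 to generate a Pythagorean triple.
(3393, 6424, 7265)

Euclid's formula: a = m² - n², b = 2mn, c = m² + n²
m = 73, n = 44
a = 73² - 44² = 5329 - 1936 = 3393
b = 2 × 73 × 44 = 6424
c = 73² + 44² = 5329 + 1936 = 7265
Verification: 3393² + 6424² = 11512449 + 41267776 = 52780225 = 7265² ✓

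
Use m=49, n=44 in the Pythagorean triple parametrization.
(465, 4312, 4337)

Euclid's formula: a = m² - n², b = 2mn, c = m² + n²
m = 49, n = 44
a = 49² - 44² = 2401 - 1936 = 465
b = 2 × 49 × 44 = 4312
c = 49² + 44² = 2401 + 1936 = 4337
Verification: 465² + 4312² = 216225 + 18593344 = 18809569 = 4337² ✓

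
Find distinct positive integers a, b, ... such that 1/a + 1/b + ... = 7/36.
1/6 + 1/36

Greedy algorithm:
7/36: ceiling(36/7) = 6, use 1/6
1/36: ceiling(36/1) = 36, use 1/36
Result: 7/36 = 1/6 + 1/36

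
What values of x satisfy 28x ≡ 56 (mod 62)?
x ≡ 2 (mod 31)

gcd(28, 62) = 2, which divides 56, so solutions exist.
Divide through by 2: 14x ≡ 28 (mod 31).
Find 14^(-1) mod 31 by the extended Euclidean algorithm:
31 = 2 × 14 + 3  ⟹  3 = (1)·31 + (-2)·14
14 = 4 × 3 + 2  ⟹  2 = (-4)·31 + (9)·14
3 = 1 × 2 + 1  ⟹  1 = (5)·31 + (-11)·14
So (-11)·14 ≡ 1 (mod 31), i.e. 14^(-1) ≡ -11 ≡ 20 (mod 31).
x ≡ 20 × 28 = 560 ≡ 2 (mod 31).
Check: 28 × 2 = 56 ≡ 56 (mod 62).
x ≡ 2 (mod 31), giving 2 solutions mod 62.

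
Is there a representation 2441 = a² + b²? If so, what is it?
29² + 40² (a=29, b=40)

Factorization: 2441 = 2441
By Fermat: n is sum of two squares iff every prime p ≡ 3 (mod 4) appears to even power.
All primes ≡ 3 (mod 4) appear to even power.
Search a = 0, 1, 2, … for 2441 - a² a perfect square: first hit at a = 29: 2441 - 841 = 1600 = 40².
2441 = 29² + 40² = 841 + 1600 ✓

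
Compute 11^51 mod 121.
0

Repeated squaring. Binary of 51 = 110011.
11^1 ≡ 11 (mod 121); 11^2 ≡ 0 (mod 121); 11^4 ≡ 0 (mod 121); 11^8 ≡ 0 (mod 121); 11^16 ≡ 0 (mod 121); 11^32 ≡ 0 (mod 121)
11^51 = 11^1 × 11^2 × 11^16 × 11^32 ≡ 0 (mod 121)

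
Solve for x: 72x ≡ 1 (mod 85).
13

gcd(72, 85) = 1, so the inverse exists.
Extended Euclidean algorithm on (85, 72):
85 = 1 × 72 + 13  ⟹  13 = (1)·85 + (-1)·72
72 = 5 × 13 + 7  ⟹  7 = (-5)·85 + (6)·72
13 = 1 × 7 + 6  ⟹  6 = (6)·85 + (-7)·72
7 = 1 × 6 + 1  ⟹  1 = (-11)·85 + (13)·72
So (13)·72 ≡ 1 (mod 85), i.e. 72^(-1) ≡ 13 (mod 85).
Check: 72 × 13 = 936 ≡ 1 (mod 85)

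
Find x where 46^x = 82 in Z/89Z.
21

Baby-step giant-step with step n = ⌈√89⌉ = 10.
Baby steps 46^j mod 89 (j:value) for j=0..9: 0:1, 1:46, 2:69, 3:59, 4:44, 5:66, 6:10, 7:15, 8:67, 9:56.
Giant-step multiplier: 46^(-10) ≡ 46^(88-10) = 46^78 ≡ 71 (mod 89).
Giant steps γ_i = 82·71^i mod 89: γ_0=82, γ_1=37, γ_2=46 (in table at j=1).
x = i·n + j = 2·10 + 1 = 21.
Check: 46^21 ≡ 82 (mod 89).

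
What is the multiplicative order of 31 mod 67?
66

67 is prime, so ord(31) divides φ(67) = 66.
Divisors of 66: 1, 2, 3, 6, 11, 22, 33, 66.
Repeated squaring: 31^1 ≡ 31, 31^2 ≡ 23, 31^4 ≡ 60, 31^8 ≡ 49, 31^16 ≡ 56, 31^32 ≡ 54, 31^64 ≡ 35 (mod 67).
Test 31^d mod 67 for each divisor d in increasing order:
31^1 ≡ 31
31^2 ≡ 23
31^3 = 31^2·31^1 ≡ 43
31^6 = 31^4·31^2 ≡ 40
31^11 = 31^8·31^2·31^1 ≡ 30
31^22 = 31^16·31^4·31^2 ≡ 29
31^33 = 31^32·31^1 ≡ 66
31^66 = 31^64·31^2 ≡ 1  ← first divisor giving 1
The order is 66.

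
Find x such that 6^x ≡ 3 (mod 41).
15

Baby-step giant-step with step n = ⌈√41⌉ = 7.
Baby steps 6^j mod 41 (j:value) for j=0..6: 0:1, 1:6, 2:36, 3:11, 4:25, 5:27, 6:39.
Giant-step multiplier: 6^(-7) ≡ 6^(40-7) = 6^33 ≡ 17 (mod 41).
Giant steps γ_i = 3·17^i mod 41: γ_0=3, γ_1=10, γ_2=6 (in table at j=1).
x = i·n + j = 2·7 + 1 = 15.
Check: 6^15 ≡ 3 (mod 41).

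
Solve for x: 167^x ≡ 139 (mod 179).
172

Baby-step giant-step with step n = ⌈√179⌉ = 14.
Baby steps 167^j mod 179 (j:value) for j=0..13: 0:1, 1:167, 2:144, 3:62, 4:151, 5:157, 6:85, 7:54, 8:68, 9:79, 10:126, 11:99, 12:65, 13:115.
Giant-step multiplier: 167^(-14) ≡ 167^(178-14) = 167^164 ≡ 31 (mod 179).
Giant steps γ_i = 139·31^i mod 179: γ_0=139, γ_1=13, γ_2=45, γ_3=142, γ_4=106, γ_5=64, γ_6=15, γ_7=107, γ_8=95, γ_9=81, γ_10=5, γ_11=155, γ_12=151 (in table at j=4).
x = i·n + j = 12·14 + 4 = 172.
Check: 167^172 ≡ 139 (mod 179).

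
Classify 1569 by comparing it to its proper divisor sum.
deficient

Proper divisors of 1569: sum = 1 + 3 + 523 = 527
Since 527 < 1569, 1569 is deficient.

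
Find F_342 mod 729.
332

Matrix identity: Q^n = [[F_(n+1), F_n], [F_n, F_(n-1)]] with Q = [[1,1],[1,0]].
n = 342 = 101010110₂. Square-and-multiply, entries mod 729:
Q^1 = [[1,1],[1,0]]
Q^2 = (Q^1)² = [[2,1],[1,1]]
Q^5 = (Q^2)²·Q = [[8,5],[5,3]]
Q^10 = (Q^5)² = [[89,55],[55,34]]
Q^21 = (Q^10)²·Q = [[215,11],[11,204]]
Q^42 = (Q^21)² = [[419,235],[235,184]]
Q^85 = (Q^42)²·Q = [[701,422],[422,279]]
Q^171 = (Q^85)²·Q = [[480,263],[263,217]]
Q^342 = (Q^171)² = [[679,332],[332,347]]
F_342 mod 729 = Q^342[0][1] = 332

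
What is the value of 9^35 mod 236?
205

Repeated squaring. Binary of 35 = 100011.
9^1 ≡ 9 (mod 236); 9^2 ≡ 81 (mod 236); 9^4 ≡ 189 (mod 236); 9^8 ≡ 85 (mod 236); 9^16 ≡ 145 (mod 236); 9^32 ≡ 21 (mod 236)
9^35 = 9^1 × 9^2 × 9^32 ≡ 205 (mod 236)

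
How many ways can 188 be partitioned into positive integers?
1398341745571

p(n) counts ways to write n as a sum of positive integers (order ignored).
Euler's pentagonal recurrence: p(k) = p(k-1) + p(k-2) - p(k-5) - p(k-7) + p(k-12) + p(k-15) - ... (offsets j(3j∓1)/2, signs ++--, p(0)=1, p(<0)=0).
DP table for k = 0..187: p(0)=1, p(1)=1, p(2)=2, p(3)=3, p(4)=5, p(5)=7, p(6)=11, p(7)=15, p(8)=22, p(9)=30, p(10)=42, p(11)=56, p(12)=77, p(13)=101, p(14)=135, p(15)=176, p(16)=231, p(17)=297, p(18)=385, p(19)=490, p(20)=627, p(21)=792, p(22)=1002, p(23)=1255, p(24)=1575, p(25)=1958, p(26)=2436, p(27)=3010, p(28)=3718, p(29)=4565, p(30)=5604, p(31)=6842, p(32)=8349, p(33)=10143, p(34)=12310, p(35)=14883, p(36)=17977, p(37)=21637, p(38)=26015, p(39)=31185, p(40)=37338, p(41)=44583, p(42)=53174, p(43)=63261, p(44)=75175, p(45)=89134, p(46)=105558, p(47)=124754, p(48)=147273, p(49)=173525, p(50)=204226, p(51)=239943, p(52)=281589, p(53)=329931, p(54)=386155, p(55)=451276, p(56)=526823, p(57)=614154, p(58)=715220, p(59)=831820, p(60)=966467, p(61)=1121505, p(62)=1300156, p(63)=1505499, p(64)=1741630, p(65)=2012558, p(66)=2323520, p(67)=2679689, p(68)=3087735, p(69)=3554345, p(70)=4087968, p(71)=4697205, p(72)=5392783, p(73)=6185689, p(74)=7089500, p(75)=8118264, p(76)=9289091, p(77)=10619863, p(78)=12132164, p(79)=13848650, p(80)=15796476, p(81)=18004327, p(82)=20506255, p(83)=23338469, p(84)=26543660, p(85)=30167357, p(86)=34262962, p(87)=38887673, p(88)=44108109, p(89)=49995925, p(90)=56634173, p(91)=64112359, p(92)=72533807, p(93)=82010177, p(94)=92669720, p(95)=104651419, p(96)=118114304, p(97)=133230930, p(98)=150198136, p(99)=169229875, p(100)=190569292, p(101)=214481126, p(102)=241265379, p(103)=271248950, p(104)=304801365, p(105)=342325709, p(106)=384276336, p(107)=431149389, p(108)=483502844, p(109)=541946240, p(110)=607163746, p(111)=679903203, p(112)=761002156, p(113)=851376628, p(114)=952050665, p(115)=1064144451, p(116)=1188908248, p(117)=1327710076, p(118)=1482074143, p(119)=1653668665, p(120)=1844349560, p(121)=2056148051, p(122)=2291320912, p(123)=2552338241, p(124)=2841940500, p(125)=3163127352, p(126)=3519222692, p(127)=3913864295, p(128)=4351078600, p(129)=4835271870, p(130)=5371315400, p(131)=5964539504, p(132)=6620830889, p(133)=7346629512, p(134)=8149040695, p(135)=9035836076, p(136)=10015581680, p(137)=11097645016, p(138)=12292341831, p(139)=13610949895, p(140)=15065878135, p(141)=16670689208, p(142)=18440293320, p(143)=20390982757, p(144)=22540654445, p(145)=24908858009, p(146)=27517052599, p(147)=30388671978, p(148)=33549419497, p(149)=37027355200, p(150)=40853235313, p(151)=45060624582, p(152)=49686288421, p(153)=54770336324, p(154)=60356673280, p(155)=66493182097, p(156)=73232243759, p(157)=80630964769, p(158)=88751778802, p(159)=97662728555, p(160)=107438159466, p(161)=118159068427, p(162)=129913904637, p(163)=142798995930, p(164)=156919475295, p(165)=172389800255, p(166)=189334822579, p(167)=207890420102, p(168)=228204732751, p(169)=250438925115, p(170)=274768617130, p(171)=301384802048, p(172)=330495499613, p(173)=362326859895, p(174)=397125074750, p(175)=435157697830, p(176)=476715857290, p(177)=522115831195, p(178)=571701605655, p(179)=625846753120, p(180)=684957390936, p(181)=749474411781, p(182)=819876908323, p(183)=896684817527, p(184)=980462880430, p(185)=1071823774337, p(186)=1171432692373, p(187)=1280011042268.
Final step: p(188) = p(187) + p(186) - p(183) - p(181) + p(176) + p(173) - p(166) - p(162) + p(153) + p(148) - p(137) - p(131) + p(118) + p(111) - p(96) - p(88) + p(71) + p(62) - p(43) - p(33) + p(12) + p(1)
= 1280011042268 + 1171432692373 - 896684817527 - 749474411781 + 476715857290 + 362326859895 - 189334822579 - 129913904637 + 54770336324 + 33549419497 - 11097645016 - 5964539504 + 1482074143 + 679903203 - 118114304 - 44108109 + 4697205 + 1300156 - 63261 - 10143 + 77 + 1
= 1398341745571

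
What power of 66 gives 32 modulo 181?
115

Baby-step giant-step with step n = ⌈√181⌉ = 14.
Baby steps 66^j mod 181 (j:value) for j=0..13: 0:1, 1:66, 2:12, 3:68, 4:144, 5:92, 6:99, 7:18, 8:102, 9:35, 10:138, 11:58, 12:27, 13:153.
Giant-step multiplier: 66^(-14) ≡ 66^(180-14) = 66^166 ≡ 100 (mod 181).
Giant steps γ_i = 32·100^i mod 181: γ_0=32, γ_1=123, γ_2=173, γ_3=105, γ_4=2, γ_5=19, γ_6=90, γ_7=131, γ_8=68 (in table at j=3).
x = i·n + j = 8·14 + 3 = 115.
Check: 66^115 ≡ 32 (mod 181).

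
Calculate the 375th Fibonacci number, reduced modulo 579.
40

Matrix identity: Q^n = [[F_(n+1), F_n], [F_n, F_(n-1)]] with Q = [[1,1],[1,0]].
n = 375 = 101110111₂. Square-and-multiply, entries mod 579:
Q^1 = [[1,1],[1,0]]
Q^2 = (Q^1)² = [[2,1],[1,1]]
Q^5 = (Q^2)²·Q = [[8,5],[5,3]]
Q^11 = (Q^5)²·Q = [[144,89],[89,55]]
Q^23 = (Q^11)²·Q = [[48,286],[286,341]]
Q^46 = (Q^23)² = [[145,86],[86,59]]
Q^93 = (Q^46)²·Q = [[224,50],[50,174]]
Q^187 = (Q^93)²·Q = [[201,566],[566,214]]
Q^375 = (Q^187)²·Q = [[435,40],[40,395]]
F_375 mod 579 = Q^375[0][1] = 40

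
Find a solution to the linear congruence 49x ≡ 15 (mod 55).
x ≡ 25 (mod 55)

gcd(49, 55) = 1, which divides 15, so solutions exist.
Find 49^(-1) mod 55 by the extended Euclidean algorithm:
55 = 1 × 49 + 6  ⟹  6 = (1)·55 + (-1)·49
49 = 8 × 6 + 1  ⟹  1 = (-8)·55 + (9)·49
So (9)·49 ≡ 1 (mod 55), i.e. 49^(-1) ≡ 9 (mod 55).
x ≡ 9 × 15 = 135 ≡ 25 (mod 55).
Check: 49 × 25 = 1225 ≡ 15 (mod 55).
Unique solution: x ≡ 25 (mod 55)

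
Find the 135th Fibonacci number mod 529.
402

Matrix identity: Q^n = [[F_(n+1), F_n], [F_n, F_(n-1)]] with Q = [[1,1],[1,0]].
n = 135 = 10000111₂. Square-and-multiply, entries mod 529:
Q^1 = [[1,1],[1,0]]
Q^2 = (Q^1)² = [[2,1],[1,1]]
Q^4 = (Q^2)² = [[5,3],[3,2]]
Q^8 = (Q^4)² = [[34,21],[21,13]]
Q^16 = (Q^8)² = [[10,458],[458,81]]
Q^33 = (Q^16)²·Q = [[267,380],[380,416]]
Q^67 = (Q^33)²·Q = [[187,386],[386,330]]
Q^135 = (Q^67)²·Q = [[2,402],[402,129]]
F_135 mod 529 = Q^135[0][1] = 402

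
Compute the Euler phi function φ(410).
160

410 = 2 × 5 × 41
φ(n) = n × ∏(1 - 1/p) for each prime p dividing n
φ(410) = 410 × (1 - 1/2) × (1 - 1/5) × (1 - 1/41) = 160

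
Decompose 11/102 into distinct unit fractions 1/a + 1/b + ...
1/10 + 1/128 + 1/32640

Greedy algorithm:
11/102: ceiling(102/11) = 10, use 1/10
2/255: ceiling(255/2) = 128, use 1/128
1/32640: ceiling(32640/1) = 32640, use 1/32640
Result: 11/102 = 1/10 + 1/128 + 1/32640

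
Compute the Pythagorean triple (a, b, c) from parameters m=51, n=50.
(101, 5100, 5101)

Euclid's formula: a = m² - n², b = 2mn, c = m² + n²
m = 51, n = 50
a = 51² - 50² = 2601 - 2500 = 101
b = 2 × 51 × 50 = 5100
c = 51² + 50² = 2601 + 2500 = 5101
Verification: 101² + 5100² = 10201 + 26010000 = 26020201 = 5101² ✓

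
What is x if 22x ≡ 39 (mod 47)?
x ≡ 21 (mod 47)

gcd(22, 47) = 1, which divides 39, so solutions exist.
Find 22^(-1) mod 47 by the extended Euclidean algorithm:
47 = 2 × 22 + 3  ⟹  3 = (1)·47 + (-2)·22
22 = 7 × 3 + 1  ⟹  1 = (-7)·47 + (15)·22
So (15)·22 ≡ 1 (mod 47), i.e. 22^(-1) ≡ 15 (mod 47).
x ≡ 15 × 39 = 585 ≡ 21 (mod 47).
Check: 22 × 21 = 462 ≡ 39 (mod 47).
Unique solution: x ≡ 21 (mod 47)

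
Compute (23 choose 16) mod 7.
3

Using Lucas' theorem:
Write n=23 and k=16 in base 7:
n in base 7: [3, 2]
k in base 7: [2, 2]
C(23,16) mod 7 = ∏ C(n_i, k_i) mod 7
Digit binomials (mod 7): C(3,2) = 3; C(2,2) = 1
Product: 3 × 1 = 3 ≡ 3 (mod 7)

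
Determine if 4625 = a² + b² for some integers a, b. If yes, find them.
1² + 68² (a=1, b=68)

Factorization: 4625 = 5^3 × 37
By Fermat: n is sum of two squares iff every prime p ≡ 3 (mod 4) appears to even power.
All primes ≡ 3 (mod 4) appear to even power.
Search a = 0, 1, 2, … for 4625 - a² a perfect square: first hit at a = 1: 4625 - 1 = 4624 = 68².
4625 = 1² + 68² = 1 + 4624 ✓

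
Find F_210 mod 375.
280

Matrix identity: Q^n = [[F_(n+1), F_n], [F_n, F_(n-1)]] with Q = [[1,1],[1,0]].
n = 210 = 11010010₂. Square-and-multiply, entries mod 375:
Q^1 = [[1,1],[1,0]]
Q^3 = (Q^1)²·Q = [[3,2],[2,1]]
Q^6 = (Q^3)² = [[13,8],[8,5]]
Q^13 = (Q^6)²·Q = [[2,233],[233,144]]
Q^26 = (Q^13)² = [[293,268],[268,25]]
Q^52 = (Q^26)² = [[173,99],[99,74]]
Q^105 = (Q^52)²·Q = [[58,355],[355,78]]
Q^210 = (Q^105)² = [[14,280],[280,109]]
F_210 mod 375 = Q^210[0][1] = 280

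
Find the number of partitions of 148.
33549419497

p(n) counts ways to write n as a sum of positive integers (order ignored).
Euler's pentagonal recurrence: p(k) = p(k-1) + p(k-2) - p(k-5) - p(k-7) + p(k-12) + p(k-15) - ... (offsets j(3j∓1)/2, signs ++--, p(0)=1, p(<0)=0).
DP table for k = 0..147: p(0)=1, p(1)=1, p(2)=2, p(3)=3, p(4)=5, p(5)=7, p(6)=11, p(7)=15, p(8)=22, p(9)=30, p(10)=42, p(11)=56, p(12)=77, p(13)=101, p(14)=135, p(15)=176, p(16)=231, p(17)=297, p(18)=385, p(19)=490, p(20)=627, p(21)=792, p(22)=1002, p(23)=1255, p(24)=1575, p(25)=1958, p(26)=2436, p(27)=3010, p(28)=3718, p(29)=4565, p(30)=5604, p(31)=6842, p(32)=8349, p(33)=10143, p(34)=12310, p(35)=14883, p(36)=17977, p(37)=21637, p(38)=26015, p(39)=31185, p(40)=37338, p(41)=44583, p(42)=53174, p(43)=63261, p(44)=75175, p(45)=89134, p(46)=105558, p(47)=124754, p(48)=147273, p(49)=173525, p(50)=204226, p(51)=239943, p(52)=281589, p(53)=329931, p(54)=386155, p(55)=451276, p(56)=526823, p(57)=614154, p(58)=715220, p(59)=831820, p(60)=966467, p(61)=1121505, p(62)=1300156, p(63)=1505499, p(64)=1741630, p(65)=2012558, p(66)=2323520, p(67)=2679689, p(68)=3087735, p(69)=3554345, p(70)=4087968, p(71)=4697205, p(72)=5392783, p(73)=6185689, p(74)=7089500, p(75)=8118264, p(76)=9289091, p(77)=10619863, p(78)=12132164, p(79)=13848650, p(80)=15796476, p(81)=18004327, p(82)=20506255, p(83)=23338469, p(84)=26543660, p(85)=30167357, p(86)=34262962, p(87)=38887673, p(88)=44108109, p(89)=49995925, p(90)=56634173, p(91)=64112359, p(92)=72533807, p(93)=82010177, p(94)=92669720, p(95)=104651419, p(96)=118114304, p(97)=133230930, p(98)=150198136, p(99)=169229875, p(100)=190569292, p(101)=214481126, p(102)=241265379, p(103)=271248950, p(104)=304801365, p(105)=342325709, p(106)=384276336, p(107)=431149389, p(108)=483502844, p(109)=541946240, p(110)=607163746, p(111)=679903203, p(112)=761002156, p(113)=851376628, p(114)=952050665, p(115)=1064144451, p(116)=1188908248, p(117)=1327710076, p(118)=1482074143, p(119)=1653668665, p(120)=1844349560, p(121)=2056148051, p(122)=2291320912, p(123)=2552338241, p(124)=2841940500, p(125)=3163127352, p(126)=3519222692, p(127)=3913864295, p(128)=4351078600, p(129)=4835271870, p(130)=5371315400, p(131)=5964539504, p(132)=6620830889, p(133)=7346629512, p(134)=8149040695, p(135)=9035836076, p(136)=10015581680, p(137)=11097645016, p(138)=12292341831, p(139)=13610949895, p(140)=15065878135, p(141)=16670689208, p(142)=18440293320, p(143)=20390982757, p(144)=22540654445, p(145)=24908858009, p(146)=27517052599, p(147)=30388671978.
Final step: p(148) = p(147) + p(146) - p(143) - p(141) + p(136) + p(133) - p(126) - p(122) + p(113) + p(108) - p(97) - p(91) + p(78) + p(71) - p(56) - p(48) + p(31) + p(22) - p(3)
= 30388671978 + 27517052599 - 20390982757 - 16670689208 + 10015581680 + 7346629512 - 3519222692 - 2291320912 + 851376628 + 483502844 - 133230930 - 64112359 + 12132164 + 4697205 - 526823 - 147273 + 6842 + 1002 - 3
= 33549419497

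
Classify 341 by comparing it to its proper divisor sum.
deficient

Proper divisors of 341: sum = 1 + 11 + 31 = 43
Since 43 < 341, 341 is deficient.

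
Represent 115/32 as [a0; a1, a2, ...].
[3; 1, 1, 2, 6]

Euclidean algorithm steps:
115 = 3 × 32 + 19
32 = 1 × 19 + 13
19 = 1 × 13 + 6
13 = 2 × 6 + 1
6 = 6 × 1 + 0
Continued fraction: [3; 1, 1, 2, 6]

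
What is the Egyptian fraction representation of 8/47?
1/6 + 1/282

Greedy algorithm:
8/47: ceiling(47/8) = 6, use 1/6
1/282: ceiling(282/1) = 282, use 1/282
Result: 8/47 = 1/6 + 1/282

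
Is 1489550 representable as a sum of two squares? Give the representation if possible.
Not possible

Factorization: 1489550 = 2 × 5^2 × 31^3
By Fermat: n is sum of two squares iff every prime p ≡ 3 (mod 4) appears to even power.
Prime(s) ≡ 3 (mod 4) with odd exponent: [(31, 3)]
Therefore 1489550 cannot be expressed as a² + b².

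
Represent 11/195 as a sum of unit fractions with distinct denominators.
1/18 + 1/1170

Greedy algorithm:
11/195: ceiling(195/11) = 18, use 1/18
1/1170: ceiling(1170/1) = 1170, use 1/1170
Result: 11/195 = 1/18 + 1/1170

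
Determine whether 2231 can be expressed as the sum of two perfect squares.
Not possible

Factorization: 2231 = 23 × 97
By Fermat: n is sum of two squares iff every prime p ≡ 3 (mod 4) appears to even power.
Prime(s) ≡ 3 (mod 4) with odd exponent: [(23, 1)]
Therefore 2231 cannot be expressed as a² + b².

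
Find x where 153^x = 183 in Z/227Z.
209

Baby-step giant-step with step n = ⌈√227⌉ = 16.
Baby steps 153^j mod 227 (j:value) for j=0..15: 0:1, 1:153, 2:28, 3:198, 4:103, 5:96, 6:160, 7:191, 8:167, 9:127, 10:136, 11:151, 12:176, 13:142, 14:161, 15:117.
Giant-step multiplier: 153^(-16) ≡ 153^(226-16) = 153^210 ≡ 78 (mod 227).
Giant steps γ_i = 183·78^i mod 227: γ_0=183, γ_1=200, γ_2=164, γ_3=80, γ_4=111, γ_5=32, γ_6=226, γ_7=149, γ_8=45, γ_9=105, γ_10=18, γ_11=42, γ_12=98, γ_13=153 (in table at j=1).
x = i·n + j = 13·16 + 1 = 209.
Check: 153^209 ≡ 183 (mod 227).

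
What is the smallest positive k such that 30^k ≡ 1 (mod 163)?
18

163 is prime, so ord(30) divides φ(163) = 162.
Divisors of 162: 1, 2, 3, 6, 9, 18, 27, 54, 81, 162.
Repeated squaring: 30^1 ≡ 30, 30^2 ≡ 85, 30^4 ≡ 53, 30^8 ≡ 38, 30^16 ≡ 140, 30^32 ≡ 40, 30^64 ≡ 133, 30^128 ≡ 85 (mod 163).
Test 30^d mod 163 for each divisor d in increasing order:
30^1 ≡ 30
30^2 ≡ 85
30^3 = 30^2·30^1 ≡ 105
30^6 = 30^4·30^2 ≡ 104
30^9 = 30^8·30^1 ≡ 162
30^18 = 30^16·30^2 ≡ 1  ← first divisor giving 1
The order is 18.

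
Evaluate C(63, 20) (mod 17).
14

Using Lucas' theorem:
Write n=63 and k=20 in base 17:
n in base 17: [3, 12]
k in base 17: [1, 3]
C(63,20) mod 17 = ∏ C(n_i, k_i) mod 17
Digit binomials (mod 17): C(3,1) = 3; C(12,3) = 220 ≡ 16
Product: 3 × 16 = 48 ≡ 14 (mod 17)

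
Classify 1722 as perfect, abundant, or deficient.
abundant

Proper divisors of 1722: sum = 1 + 2 + 3 + 6 + 7 + 14 + 21 + 41 + 42 + 82 + 123 + 246 + 287 + 574 + 861 = 2310
Since 2310 > 1722, 1722 is abundant.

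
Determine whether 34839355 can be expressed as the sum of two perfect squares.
Not possible

Factorization: 34839355 = 5 × 191^3
By Fermat: n is sum of two squares iff every prime p ≡ 3 (mod 4) appears to even power.
Prime(s) ≡ 3 (mod 4) with odd exponent: [(191, 3)]
Therefore 34839355 cannot be expressed as a² + b².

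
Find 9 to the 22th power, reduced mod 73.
64

Repeated squaring. Binary of 22 = 10110.
9^1 ≡ 9 (mod 73); 9^2 ≡ 8 (mod 73); 9^4 ≡ 64 (mod 73); 9^8 ≡ 8 (mod 73); 9^16 ≡ 64 (mod 73)
9^22 = 9^2 × 9^4 × 9^16 ≡ 64 (mod 73)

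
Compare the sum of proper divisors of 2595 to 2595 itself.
deficient

Proper divisors of 2595: sum = 1 + 3 + 5 + 15 + 173 + 519 + 865 = 1581
Since 1581 < 2595, 2595 is deficient.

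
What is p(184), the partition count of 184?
980462880430

p(n) counts ways to write n as a sum of positive integers (order ignored).
Euler's pentagonal recurrence: p(k) = p(k-1) + p(k-2) - p(k-5) - p(k-7) + p(k-12) + p(k-15) - ... (offsets j(3j∓1)/2, signs ++--, p(0)=1, p(<0)=0).
DP table for k = 0..183: p(0)=1, p(1)=1, p(2)=2, p(3)=3, p(4)=5, p(5)=7, p(6)=11, p(7)=15, p(8)=22, p(9)=30, p(10)=42, p(11)=56, p(12)=77, p(13)=101, p(14)=135, p(15)=176, p(16)=231, p(17)=297, p(18)=385, p(19)=490, p(20)=627, p(21)=792, p(22)=1002, p(23)=1255, p(24)=1575, p(25)=1958, p(26)=2436, p(27)=3010, p(28)=3718, p(29)=4565, p(30)=5604, p(31)=6842, p(32)=8349, p(33)=10143, p(34)=12310, p(35)=14883, p(36)=17977, p(37)=21637, p(38)=26015, p(39)=31185, p(40)=37338, p(41)=44583, p(42)=53174, p(43)=63261, p(44)=75175, p(45)=89134, p(46)=105558, p(47)=124754, p(48)=147273, p(49)=173525, p(50)=204226, p(51)=239943, p(52)=281589, p(53)=329931, p(54)=386155, p(55)=451276, p(56)=526823, p(57)=614154, p(58)=715220, p(59)=831820, p(60)=966467, p(61)=1121505, p(62)=1300156, p(63)=1505499, p(64)=1741630, p(65)=2012558, p(66)=2323520, p(67)=2679689, p(68)=3087735, p(69)=3554345, p(70)=4087968, p(71)=4697205, p(72)=5392783, p(73)=6185689, p(74)=7089500, p(75)=8118264, p(76)=9289091, p(77)=10619863, p(78)=12132164, p(79)=13848650, p(80)=15796476, p(81)=18004327, p(82)=20506255, p(83)=23338469, p(84)=26543660, p(85)=30167357, p(86)=34262962, p(87)=38887673, p(88)=44108109, p(89)=49995925, p(90)=56634173, p(91)=64112359, p(92)=72533807, p(93)=82010177, p(94)=92669720, p(95)=104651419, p(96)=118114304, p(97)=133230930, p(98)=150198136, p(99)=169229875, p(100)=190569292, p(101)=214481126, p(102)=241265379, p(103)=271248950, p(104)=304801365, p(105)=342325709, p(106)=384276336, p(107)=431149389, p(108)=483502844, p(109)=541946240, p(110)=607163746, p(111)=679903203, p(112)=761002156, p(113)=851376628, p(114)=952050665, p(115)=1064144451, p(116)=1188908248, p(117)=1327710076, p(118)=1482074143, p(119)=1653668665, p(120)=1844349560, p(121)=2056148051, p(122)=2291320912, p(123)=2552338241, p(124)=2841940500, p(125)=3163127352, p(126)=3519222692, p(127)=3913864295, p(128)=4351078600, p(129)=4835271870, p(130)=5371315400, p(131)=5964539504, p(132)=6620830889, p(133)=7346629512, p(134)=8149040695, p(135)=9035836076, p(136)=10015581680, p(137)=11097645016, p(138)=12292341831, p(139)=13610949895, p(140)=15065878135, p(141)=16670689208, p(142)=18440293320, p(143)=20390982757, p(144)=22540654445, p(145)=24908858009, p(146)=27517052599, p(147)=30388671978, p(148)=33549419497, p(149)=37027355200, p(150)=40853235313, p(151)=45060624582, p(152)=49686288421, p(153)=54770336324, p(154)=60356673280, p(155)=66493182097, p(156)=73232243759, p(157)=80630964769, p(158)=88751778802, p(159)=97662728555, p(160)=107438159466, p(161)=118159068427, p(162)=129913904637, p(163)=142798995930, p(164)=156919475295, p(165)=172389800255, p(166)=189334822579, p(167)=207890420102, p(168)=228204732751, p(169)=250438925115, p(170)=274768617130, p(171)=301384802048, p(172)=330495499613, p(173)=362326859895, p(174)=397125074750, p(175)=435157697830, p(176)=476715857290, p(177)=522115831195, p(178)=571701605655, p(179)=625846753120, p(180)=684957390936, p(181)=749474411781, p(182)=819876908323, p(183)=896684817527.
Final step: p(184) = p(183) + p(182) - p(179) - p(177) + p(172) + p(169) - p(162) - p(158) + p(149) + p(144) - p(133) - p(127) + p(114) + p(107) - p(92) - p(84) + p(67) + p(58) - p(39) - p(29) + p(8)
= 896684817527 + 819876908323 - 625846753120 - 522115831195 + 330495499613 + 250438925115 - 129913904637 - 88751778802 + 37027355200 + 22540654445 - 7346629512 - 3913864295 + 952050665 + 431149389 - 72533807 - 26543660 + 2679689 + 715220 - 31185 - 4565 + 22
= 980462880430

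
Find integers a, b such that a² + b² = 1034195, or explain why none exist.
Not possible

Factorization: 1034195 = 5 × 17 × 23^3
By Fermat: n is sum of two squares iff every prime p ≡ 3 (mod 4) appears to even power.
Prime(s) ≡ 3 (mod 4) with odd exponent: [(23, 3)]
Therefore 1034195 cannot be expressed as a² + b².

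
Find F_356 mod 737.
85

Matrix identity: Q^n = [[F_(n+1), F_n], [F_n, F_(n-1)]] with Q = [[1,1],[1,0]].
n = 356 = 101100100₂. Square-and-multiply, entries mod 737:
Q^1 = [[1,1],[1,0]]
Q^2 = (Q^1)² = [[2,1],[1,1]]
Q^5 = (Q^2)²·Q = [[8,5],[5,3]]
Q^11 = (Q^5)²·Q = [[144,89],[89,55]]
Q^22 = (Q^11)² = [[651,23],[23,628]]
Q^44 = (Q^22)² = [[555,674],[674,618]]
Q^89 = (Q^44)²·Q = [[44,243],[243,538]]
Q^178 = (Q^89)² = [[551,659],[659,629]]
Q^356 = (Q^178)² = [[145,85],[85,60]]
F_356 mod 737 = Q^356[0][1] = 85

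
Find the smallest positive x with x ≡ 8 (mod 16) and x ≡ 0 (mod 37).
296

Using Chinese Remainder Theorem:
M = 16 × 37 = 592
M1 = 37, M2 = 16
y1 = 37^(-1) mod 16 = 13
y2 = 16^(-1) mod 37 = 7
x = (8×37×13 + 0×16×7) mod 592 = 296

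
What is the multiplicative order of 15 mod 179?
89

179 is prime, so ord(15) divides φ(179) = 178.
Divisors of 178: 1, 2, 89, 178.
Repeated squaring: 15^1 ≡ 15, 15^2 ≡ 46, 15^4 ≡ 147, 15^8 ≡ 129, 15^16 ≡ 173, 15^32 ≡ 36, 15^64 ≡ 43, 15^128 ≡ 59 (mod 179).
Test 15^d mod 179 for each divisor d in increasing order:
15^1 ≡ 15
15^2 ≡ 46
15^89 = 15^64·15^16·15^8·15^1 ≡ 1  ← first divisor giving 1
The order is 89.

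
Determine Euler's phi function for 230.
88

230 = 2 × 5 × 23
φ(n) = n × ∏(1 - 1/p) for each prime p dividing n
φ(230) = 230 × (1 - 1/2) × (1 - 1/5) × (1 - 1/23) = 88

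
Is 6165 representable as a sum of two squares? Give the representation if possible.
9² + 78² (a=9, b=78)

Factorization: 6165 = 3^2 × 5 × 137
By Fermat: n is sum of two squares iff every prime p ≡ 3 (mod 4) appears to even power.
All primes ≡ 3 (mod 4) appear to even power.
Search a = 0, 1, 2, … for 6165 - a² a perfect square: first hit at a = 9: 6165 - 81 = 6084 = 78².
6165 = 9² + 78² = 81 + 6084 ✓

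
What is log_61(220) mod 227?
61

Baby-step giant-step with step n = ⌈√227⌉ = 16.
Baby steps 61^j mod 227 (j:value) for j=0..15: 0:1, 1:61, 2:89, 3:208, 4:203, 5:125, 6:134, 7:2, 8:122, 9:178, 10:189, 11:179, 12:23, 13:41, 14:4, 15:17.
Giant-step multiplier: 61^(-16) ≡ 61^(226-16) = 61^210 ≡ 44 (mod 227).
Giant steps γ_i = 220·44^i mod 227: γ_0=220, γ_1=146, γ_2=68, γ_3=41 (in table at j=13).
x = i·n + j = 3·16 + 13 = 61.
Check: 61^61 ≡ 220 (mod 227).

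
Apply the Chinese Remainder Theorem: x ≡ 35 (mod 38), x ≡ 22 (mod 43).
1441

Using Chinese Remainder Theorem:
M = 38 × 43 = 1634
M1 = 43, M2 = 38
y1 = 43^(-1) mod 38 = 23
y2 = 38^(-1) mod 43 = 17
x = (35×43×23 + 22×38×17) mod 1634 = 1441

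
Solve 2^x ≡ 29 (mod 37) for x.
21

Baby-step giant-step with step n = ⌈√37⌉ = 7.
Baby steps 2^j mod 37 (j:value) for j=0..6: 0:1, 1:2, 2:4, 3:8, 4:16, 5:32, 6:27.
Giant-step multiplier: 2^(-7) ≡ 2^(36-7) = 2^29 ≡ 24 (mod 37).
Giant steps γ_i = 29·24^i mod 37: γ_0=29, γ_1=30, γ_2=17, γ_3=1 (in table at j=0).
x = i·n + j = 3·7 + 0 = 21.
Check: 2^21 ≡ 29 (mod 37).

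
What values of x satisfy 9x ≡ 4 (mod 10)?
x ≡ 6 (mod 10)

gcd(9, 10) = 1, which divides 4, so solutions exist.
Find 9^(-1) mod 10 by the extended Euclidean algorithm:
10 = 1 × 9 + 1  ⟹  1 = (1)·10 + (-1)·9
So (-1)·9 ≡ 1 (mod 10), i.e. 9^(-1) ≡ -1 ≡ 9 (mod 10).
x ≡ 9 × 4 = 36 ≡ 6 (mod 10).
Check: 9 × 6 = 54 ≡ 4 (mod 10).
Unique solution: x ≡ 6 (mod 10)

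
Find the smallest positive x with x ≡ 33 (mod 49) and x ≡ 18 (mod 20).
278

Using Chinese Remainder Theorem:
M = 49 × 20 = 980
M1 = 20, M2 = 49
y1 = 20^(-1) mod 49 = 27
y2 = 49^(-1) mod 20 = 9
x = (33×20×27 + 18×49×9) mod 980 = 278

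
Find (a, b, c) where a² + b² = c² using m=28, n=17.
(495, 952, 1073)

Euclid's formula: a = m² - n², b = 2mn, c = m² + n²
m = 28, n = 17
a = 28² - 17² = 784 - 289 = 495
b = 2 × 28 × 17 = 952
c = 28² + 17² = 784 + 289 = 1073
Verification: 495² + 952² = 245025 + 906304 = 1151329 = 1073² ✓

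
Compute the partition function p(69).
3554345

p(n) counts ways to write n as a sum of positive integers (order ignored).
Euler's pentagonal recurrence: p(k) = p(k-1) + p(k-2) - p(k-5) - p(k-7) + p(k-12) + p(k-15) - ... (offsets j(3j∓1)/2, signs ++--, p(0)=1, p(<0)=0).
DP table for k = 0..68: p(0)=1, p(1)=1, p(2)=2, p(3)=3, p(4)=5, p(5)=7, p(6)=11, p(7)=15, p(8)=22, p(9)=30, p(10)=42, p(11)=56, p(12)=77, p(13)=101, p(14)=135, p(15)=176, p(16)=231, p(17)=297, p(18)=385, p(19)=490, p(20)=627, p(21)=792, p(22)=1002, p(23)=1255, p(24)=1575, p(25)=1958, p(26)=2436, p(27)=3010, p(28)=3718, p(29)=4565, p(30)=5604, p(31)=6842, p(32)=8349, p(33)=10143, p(34)=12310, p(35)=14883, p(36)=17977, p(37)=21637, p(38)=26015, p(39)=31185, p(40)=37338, p(41)=44583, p(42)=53174, p(43)=63261, p(44)=75175, p(45)=89134, p(46)=105558, p(47)=124754, p(48)=147273, p(49)=173525, p(50)=204226, p(51)=239943, p(52)=281589, p(53)=329931, p(54)=386155, p(55)=451276, p(56)=526823, p(57)=614154, p(58)=715220, p(59)=831820, p(60)=966467, p(61)=1121505, p(62)=1300156, p(63)=1505499, p(64)=1741630, p(65)=2012558, p(66)=2323520, p(67)=2679689, p(68)=3087735.
Final step: p(69) = p(68) + p(67) - p(64) - p(62) + p(57) + p(54) - p(47) - p(43) + p(34) + p(29) - p(18) - p(12)
= 3087735 + 2679689 - 1741630 - 1300156 + 614154 + 386155 - 124754 - 63261 + 12310 + 4565 - 385 - 77
= 3554345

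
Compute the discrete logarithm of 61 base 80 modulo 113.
82

Baby-step giant-step with step n = ⌈√113⌉ = 11.
Baby steps 80^j mod 113 (j:value) for j=0..10: 0:1, 1:80, 2:72, 3:110, 4:99, 5:10, 6:9, 7:42, 8:83, 9:86, 10:100.
Giant-step multiplier: 80^(-11) ≡ 80^(112-11) = 80^101 ≡ 54 (mod 113).
Giant steps γ_i = 61·54^i mod 113: γ_0=61, γ_1=17, γ_2=14, γ_3=78, γ_4=31, γ_5=92, γ_6=109, γ_7=10 (in table at j=5).
x = i·n + j = 7·11 + 5 = 82.
Check: 80^82 ≡ 61 (mod 113).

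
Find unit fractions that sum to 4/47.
1/12 + 1/564

Greedy algorithm:
4/47: ceiling(47/4) = 12, use 1/12
1/564: ceiling(564/1) = 564, use 1/564
Result: 4/47 = 1/12 + 1/564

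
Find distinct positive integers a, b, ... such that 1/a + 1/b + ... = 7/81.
1/12 + 1/324

Greedy algorithm:
7/81: ceiling(81/7) = 12, use 1/12
1/324: ceiling(324/1) = 324, use 1/324
Result: 7/81 = 1/12 + 1/324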